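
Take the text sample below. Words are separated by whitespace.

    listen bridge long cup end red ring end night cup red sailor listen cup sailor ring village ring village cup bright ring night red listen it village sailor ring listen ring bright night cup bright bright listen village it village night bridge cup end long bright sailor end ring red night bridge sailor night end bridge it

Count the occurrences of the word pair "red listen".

1

Scanning the 56 overlapping bigram windows for "red listen":
  position 24–25: red listen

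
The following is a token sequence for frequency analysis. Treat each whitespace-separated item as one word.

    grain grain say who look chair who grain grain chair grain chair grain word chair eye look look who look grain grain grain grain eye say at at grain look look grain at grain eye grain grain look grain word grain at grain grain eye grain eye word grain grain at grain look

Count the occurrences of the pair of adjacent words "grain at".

3

Scanning the 52 overlapping bigram windows for "grain at":
  position 32–33: grain at
  position 41–42: grain at
  position 50–51: grain at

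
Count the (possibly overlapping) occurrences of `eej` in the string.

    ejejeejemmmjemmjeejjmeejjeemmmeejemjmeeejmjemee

Sliding a length-3 window over the 47 characters (45 positions):
  position 5–7: eej
  position 17–19: eej
  position 22–24: eej
  position 31–33: eej
  position 39–41: eej

5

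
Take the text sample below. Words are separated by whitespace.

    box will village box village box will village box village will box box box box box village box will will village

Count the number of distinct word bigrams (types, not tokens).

21 tokens → 20 bigram windows in total.
Repeated bigrams (each contributes count−1 duplicates):
  box box: 4
  village box: 4
  box village: 3
  box will: 3
  will village: 3
12 duplicate windows → 20 − 12 = 8 distinct.

8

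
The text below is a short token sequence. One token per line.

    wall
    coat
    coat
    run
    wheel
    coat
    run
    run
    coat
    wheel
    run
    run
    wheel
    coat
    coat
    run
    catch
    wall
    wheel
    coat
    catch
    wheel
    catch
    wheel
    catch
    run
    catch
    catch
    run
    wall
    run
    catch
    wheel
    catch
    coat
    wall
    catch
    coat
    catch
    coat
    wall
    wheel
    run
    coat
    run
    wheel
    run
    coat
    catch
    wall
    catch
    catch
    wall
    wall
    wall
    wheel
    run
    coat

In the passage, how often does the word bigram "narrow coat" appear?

Scanning the 57 overlapping bigram windows for "narrow coat":
  (none found)

0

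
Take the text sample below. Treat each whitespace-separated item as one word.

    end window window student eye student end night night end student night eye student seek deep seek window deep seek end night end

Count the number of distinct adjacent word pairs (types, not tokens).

18

23 tokens → 22 bigram windows in total.
Repeated bigrams (each contributes count−1 duplicates):
  deep seek: 2
  end night: 2
  eye student: 2
  night end: 2
4 duplicate windows → 22 − 4 = 18 distinct.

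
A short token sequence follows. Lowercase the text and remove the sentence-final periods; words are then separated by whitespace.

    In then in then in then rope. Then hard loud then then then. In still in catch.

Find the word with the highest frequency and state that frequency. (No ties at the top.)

"then", 7 times

Unigram frequencies (highest first):
  then: 7
  in: 5
  rope: 1
  hard: 1
  loud: 1
  still: 1
  … (1 more, each ≤ 1)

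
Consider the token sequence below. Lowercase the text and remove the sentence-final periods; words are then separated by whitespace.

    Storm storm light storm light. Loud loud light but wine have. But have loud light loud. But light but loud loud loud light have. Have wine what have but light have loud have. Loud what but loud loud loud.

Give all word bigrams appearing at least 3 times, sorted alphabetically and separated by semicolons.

Bigram counts meeting the condition (at least 3 times):
  have loud: 3
  loud light: 3
  loud loud: 5

have loud; loud light; loud loud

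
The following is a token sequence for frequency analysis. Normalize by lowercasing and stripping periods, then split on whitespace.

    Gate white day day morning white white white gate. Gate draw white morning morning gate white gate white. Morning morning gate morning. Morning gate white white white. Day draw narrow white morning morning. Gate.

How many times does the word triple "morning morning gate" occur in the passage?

Scanning the 32 overlapping trigram windows for "morning morning gate":
  position 13–15: morning morning gate
  position 19–21: morning morning gate
  position 22–24: morning morning gate
  position 32–34: morning morning gate

4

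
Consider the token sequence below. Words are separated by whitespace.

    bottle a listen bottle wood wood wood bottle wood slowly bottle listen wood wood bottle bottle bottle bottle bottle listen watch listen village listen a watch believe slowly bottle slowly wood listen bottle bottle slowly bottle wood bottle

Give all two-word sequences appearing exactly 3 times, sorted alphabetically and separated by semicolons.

Bigram counts meeting the condition (exactly 3 times):
  bottle wood: 3
  slowly bottle: 3
  wood bottle: 3
  wood wood: 3

bottle wood; slowly bottle; wood bottle; wood wood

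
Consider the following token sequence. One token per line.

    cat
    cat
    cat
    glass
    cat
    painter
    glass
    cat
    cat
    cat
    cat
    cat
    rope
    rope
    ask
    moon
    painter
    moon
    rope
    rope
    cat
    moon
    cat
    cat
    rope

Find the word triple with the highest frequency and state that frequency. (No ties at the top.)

"cat cat cat", 4 times

Trigram frequencies (highest first):
  cat cat cat: 4
  cat cat rope: 2
  cat cat glass: 1
  cat glass cat: 1
  glass cat painter: 1
  cat painter glass: 1
  … (13 more, each ≤ 1)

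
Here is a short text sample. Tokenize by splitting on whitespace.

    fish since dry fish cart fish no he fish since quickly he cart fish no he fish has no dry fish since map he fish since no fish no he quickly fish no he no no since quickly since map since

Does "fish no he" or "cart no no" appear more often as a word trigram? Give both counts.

"fish no he" (4 vs 0)

"fish no he": 4 occurrences
"cart no no": 0 occurrences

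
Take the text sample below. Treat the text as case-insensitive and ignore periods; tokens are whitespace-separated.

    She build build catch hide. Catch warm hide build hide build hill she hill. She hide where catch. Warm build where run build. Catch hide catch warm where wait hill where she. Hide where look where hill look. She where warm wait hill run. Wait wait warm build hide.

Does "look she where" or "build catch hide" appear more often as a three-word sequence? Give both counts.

"look she where": 1 occurrence
"build catch hide": 2 occurrences

"build catch hide" (2 vs 1)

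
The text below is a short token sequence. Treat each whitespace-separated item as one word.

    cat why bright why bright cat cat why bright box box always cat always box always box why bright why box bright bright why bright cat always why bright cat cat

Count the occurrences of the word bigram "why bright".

6

Scanning the 30 overlapping bigram windows for "why bright":
  position 2–3: why bright
  position 4–5: why bright
  position 8–9: why bright
  position 18–19: why bright
  position 24–25: why bright
  position 28–29: why bright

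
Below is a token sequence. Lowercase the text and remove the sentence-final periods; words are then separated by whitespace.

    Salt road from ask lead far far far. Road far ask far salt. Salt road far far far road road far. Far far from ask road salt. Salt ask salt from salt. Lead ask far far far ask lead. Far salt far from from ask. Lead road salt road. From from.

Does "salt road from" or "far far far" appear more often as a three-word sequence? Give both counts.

"salt road from": 2 occurrences
"far far far": 4 occurrences

"far far far" (4 vs 2)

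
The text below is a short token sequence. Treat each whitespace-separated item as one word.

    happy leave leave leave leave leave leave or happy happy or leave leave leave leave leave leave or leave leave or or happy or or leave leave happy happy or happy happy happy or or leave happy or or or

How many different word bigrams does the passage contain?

9

40 tokens → 39 bigram windows in total.
Repeated bigrams (each contributes count−1 duplicates):
  leave leave: 12
  happy or: 5
  or or: 5
  happy happy: 4
  or leave: 4
  leave or: 3
  or happy: 3
  leave happy: 2
30 duplicate windows → 39 − 30 = 9 distinct.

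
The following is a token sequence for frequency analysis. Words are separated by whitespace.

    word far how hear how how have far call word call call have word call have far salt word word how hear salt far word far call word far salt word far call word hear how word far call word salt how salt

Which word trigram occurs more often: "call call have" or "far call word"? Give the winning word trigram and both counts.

"call call have": 1 occurrence
"far call word": 4 occurrences

"far call word" (4 vs 1)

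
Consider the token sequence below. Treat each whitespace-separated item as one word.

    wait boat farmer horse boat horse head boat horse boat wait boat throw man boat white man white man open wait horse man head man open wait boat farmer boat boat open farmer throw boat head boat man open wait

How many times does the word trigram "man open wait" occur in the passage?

3

Scanning the 38 overlapping trigram windows for "man open wait":
  position 19–21: man open wait
  position 25–27: man open wait
  position 38–40: man open wait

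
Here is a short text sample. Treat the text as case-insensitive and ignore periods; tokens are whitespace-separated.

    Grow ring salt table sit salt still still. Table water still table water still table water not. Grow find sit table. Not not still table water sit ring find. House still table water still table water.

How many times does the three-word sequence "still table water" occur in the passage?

Scanning the 34 overlapping trigram windows for "still table water":
  position 8–10: still table water
  position 11–13: still table water
  position 14–16: still table water
  position 24–26: still table water
  position 31–33: still table water
  position 34–36: still table water

6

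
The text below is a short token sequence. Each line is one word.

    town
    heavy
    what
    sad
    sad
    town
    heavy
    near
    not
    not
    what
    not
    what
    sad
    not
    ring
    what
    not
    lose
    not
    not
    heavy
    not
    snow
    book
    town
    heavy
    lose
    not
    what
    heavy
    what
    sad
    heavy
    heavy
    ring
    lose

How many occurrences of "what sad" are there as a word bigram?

Scanning the 36 overlapping bigram windows for "what sad":
  position 3–4: what sad
  position 13–14: what sad
  position 32–33: what sad

3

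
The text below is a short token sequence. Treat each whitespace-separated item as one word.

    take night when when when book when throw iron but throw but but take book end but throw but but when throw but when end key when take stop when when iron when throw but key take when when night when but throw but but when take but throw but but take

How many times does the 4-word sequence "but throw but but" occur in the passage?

4

Scanning the 49 overlapping 4-gram windows for "but throw but but":
  position 10–13: but throw but but
  position 17–20: but throw but but
  position 42–45: but throw but but
  position 48–51: but throw but but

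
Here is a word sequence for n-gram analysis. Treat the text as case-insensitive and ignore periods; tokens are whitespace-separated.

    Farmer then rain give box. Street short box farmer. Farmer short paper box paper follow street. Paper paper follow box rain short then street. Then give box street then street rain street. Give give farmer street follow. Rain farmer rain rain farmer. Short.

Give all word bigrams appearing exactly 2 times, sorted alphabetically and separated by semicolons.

box street; farmer short; give box; paper follow; rain farmer; street then; then street

Bigram counts meeting the condition (exactly 2 times):
  box street: 2
  farmer short: 2
  give box: 2
  paper follow: 2
  rain farmer: 2
  street then: 2
  then street: 2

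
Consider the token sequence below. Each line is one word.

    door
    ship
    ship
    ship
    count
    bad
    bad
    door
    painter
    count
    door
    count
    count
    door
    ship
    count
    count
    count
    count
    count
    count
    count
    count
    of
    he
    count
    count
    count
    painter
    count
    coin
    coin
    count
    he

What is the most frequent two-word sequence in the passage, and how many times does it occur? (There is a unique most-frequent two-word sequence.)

Bigram frequencies (highest first):
  count count: 10
  door ship: 2
  ship ship: 2
  ship count: 2
  painter count: 2
  count door: 2
  … (13 more, each ≤ 1)

"count count", 10 times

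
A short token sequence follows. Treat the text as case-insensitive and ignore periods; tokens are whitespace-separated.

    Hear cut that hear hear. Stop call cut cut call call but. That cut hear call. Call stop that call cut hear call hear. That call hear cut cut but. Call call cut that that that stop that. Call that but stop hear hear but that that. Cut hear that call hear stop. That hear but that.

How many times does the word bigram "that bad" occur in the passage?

Scanning the 56 overlapping bigram windows for "that bad":
  (none found)

0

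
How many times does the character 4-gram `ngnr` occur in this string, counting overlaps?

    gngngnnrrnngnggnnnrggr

Sliding a length-4 window over the 22 characters (19 positions):
  (no match at any position)

0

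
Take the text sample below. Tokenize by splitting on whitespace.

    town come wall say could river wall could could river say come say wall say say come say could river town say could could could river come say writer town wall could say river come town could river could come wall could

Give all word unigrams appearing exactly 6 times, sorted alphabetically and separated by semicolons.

Unigram counts meeting the condition (exactly 6 times):
  come: 6
  river: 6

come; river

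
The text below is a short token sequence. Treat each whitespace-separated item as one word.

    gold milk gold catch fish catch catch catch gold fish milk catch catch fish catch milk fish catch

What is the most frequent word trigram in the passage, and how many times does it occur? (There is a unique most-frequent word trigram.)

"catch fish catch", 2 times

Trigram frequencies (highest first):
  catch fish catch: 2
  gold milk gold: 1
  milk gold catch: 1
  gold catch fish: 1
  fish catch catch: 1
  catch catch catch: 1
  … (9 more, each ≤ 1)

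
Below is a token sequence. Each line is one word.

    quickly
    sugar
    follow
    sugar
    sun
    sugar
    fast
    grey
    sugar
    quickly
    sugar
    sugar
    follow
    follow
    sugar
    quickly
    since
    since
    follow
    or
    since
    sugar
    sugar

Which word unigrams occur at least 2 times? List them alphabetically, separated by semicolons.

Unigram counts meeting the condition (at least 2 times):
  follow: 4
  quickly: 3
  since: 3
  sugar: 9

follow; quickly; since; sugar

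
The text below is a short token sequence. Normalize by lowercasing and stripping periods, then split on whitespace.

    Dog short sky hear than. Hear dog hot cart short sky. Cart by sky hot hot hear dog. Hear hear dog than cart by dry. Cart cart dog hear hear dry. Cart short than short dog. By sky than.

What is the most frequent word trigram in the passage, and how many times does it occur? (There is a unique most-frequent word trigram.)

"dog hear hear", 2 times

Trigram frequencies (highest first):
  dog hear hear: 2
  dog short sky: 1
  short sky hear: 1
  sky hear than: 1
  hear than hear: 1
  than hear dog: 1
  … (30 more, each ≤ 1)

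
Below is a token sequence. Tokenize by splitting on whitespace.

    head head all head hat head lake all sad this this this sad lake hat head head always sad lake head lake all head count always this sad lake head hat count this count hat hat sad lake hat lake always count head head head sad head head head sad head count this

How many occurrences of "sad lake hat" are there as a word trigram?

2

Scanning the 51 overlapping trigram windows for "sad lake hat":
  position 13–15: sad lake hat
  position 37–39: sad lake hat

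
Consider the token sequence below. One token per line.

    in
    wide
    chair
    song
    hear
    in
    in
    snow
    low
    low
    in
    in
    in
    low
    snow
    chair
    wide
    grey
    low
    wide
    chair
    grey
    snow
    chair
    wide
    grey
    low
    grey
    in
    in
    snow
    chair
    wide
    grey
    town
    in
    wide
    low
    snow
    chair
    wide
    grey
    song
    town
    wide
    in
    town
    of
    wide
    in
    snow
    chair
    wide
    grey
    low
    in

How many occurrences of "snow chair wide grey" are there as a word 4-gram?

Scanning the 53 overlapping 4-gram windows for "snow chair wide grey":
  position 15–18: snow chair wide grey
  position 23–26: snow chair wide grey
  position 31–34: snow chair wide grey
  position 39–42: snow chair wide grey
  position 51–54: snow chair wide grey

5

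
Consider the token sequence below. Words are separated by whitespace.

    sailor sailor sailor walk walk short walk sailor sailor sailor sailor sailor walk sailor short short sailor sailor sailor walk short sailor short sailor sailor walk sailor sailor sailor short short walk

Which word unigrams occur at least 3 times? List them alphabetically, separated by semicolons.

Unigram counts meeting the condition (at least 3 times):
  sailor: 18
  short: 7
  walk: 7

sailor; short; walk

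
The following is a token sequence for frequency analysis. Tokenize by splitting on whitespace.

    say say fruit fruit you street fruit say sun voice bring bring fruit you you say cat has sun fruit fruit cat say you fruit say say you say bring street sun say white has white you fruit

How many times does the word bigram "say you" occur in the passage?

2

Scanning the 37 overlapping bigram windows for "say you":
  position 23–24: say you
  position 27–28: say you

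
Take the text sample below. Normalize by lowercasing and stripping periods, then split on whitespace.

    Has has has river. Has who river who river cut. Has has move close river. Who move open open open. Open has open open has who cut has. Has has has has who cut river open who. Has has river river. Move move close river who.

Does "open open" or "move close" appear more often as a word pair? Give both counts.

"open open": 4 occurrences
"move close": 2 occurrences

"open open" (4 vs 2)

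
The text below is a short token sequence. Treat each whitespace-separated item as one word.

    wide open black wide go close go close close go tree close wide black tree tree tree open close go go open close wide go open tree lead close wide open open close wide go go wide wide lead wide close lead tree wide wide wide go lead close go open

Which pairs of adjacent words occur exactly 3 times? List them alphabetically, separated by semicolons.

Bigram counts meeting the condition (exactly 3 times):
  go open: 3
  open close: 3
  wide wide: 3

go open; open close; wide wide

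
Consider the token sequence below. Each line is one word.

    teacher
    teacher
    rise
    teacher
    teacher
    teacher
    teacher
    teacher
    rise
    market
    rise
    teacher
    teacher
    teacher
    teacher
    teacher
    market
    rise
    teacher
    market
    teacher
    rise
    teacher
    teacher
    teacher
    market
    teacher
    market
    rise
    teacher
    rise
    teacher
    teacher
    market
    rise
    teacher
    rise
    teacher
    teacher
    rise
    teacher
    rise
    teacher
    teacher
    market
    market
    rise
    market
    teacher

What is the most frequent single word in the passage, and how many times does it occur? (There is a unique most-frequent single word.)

"teacher", 28 times

Unigram frequencies (highest first):
  teacher: 28
  rise: 12
  market: 9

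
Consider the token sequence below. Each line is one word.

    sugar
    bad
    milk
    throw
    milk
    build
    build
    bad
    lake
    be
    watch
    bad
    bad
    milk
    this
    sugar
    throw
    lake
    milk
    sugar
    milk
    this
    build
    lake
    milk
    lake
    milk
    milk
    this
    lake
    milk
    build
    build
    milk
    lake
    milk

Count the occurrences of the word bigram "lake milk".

5

Scanning the 35 overlapping bigram windows for "lake milk":
  position 18–19: lake milk
  position 24–25: lake milk
  position 26–27: lake milk
  position 30–31: lake milk
  position 35–36: lake milk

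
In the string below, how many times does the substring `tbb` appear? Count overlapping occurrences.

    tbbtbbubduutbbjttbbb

Sliding a length-3 window over the 20 characters (18 positions):
  position 1–3: tbb
  position 4–6: tbb
  position 12–14: tbb
  position 17–19: tbb

4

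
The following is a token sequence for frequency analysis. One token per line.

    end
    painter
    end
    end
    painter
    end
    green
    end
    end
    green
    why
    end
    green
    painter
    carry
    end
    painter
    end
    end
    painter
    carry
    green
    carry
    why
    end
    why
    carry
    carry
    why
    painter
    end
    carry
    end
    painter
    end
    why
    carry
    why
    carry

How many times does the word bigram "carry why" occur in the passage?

Scanning the 38 overlapping bigram windows for "carry why":
  position 23–24: carry why
  position 28–29: carry why
  position 37–38: carry why

3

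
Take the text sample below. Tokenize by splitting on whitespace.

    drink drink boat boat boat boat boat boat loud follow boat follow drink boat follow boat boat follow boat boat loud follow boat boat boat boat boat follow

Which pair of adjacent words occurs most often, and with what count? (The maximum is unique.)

"boat boat", 11 times

Bigram frequencies (highest first):
  boat boat: 11
  follow boat: 4
  boat follow: 4
  drink boat: 2
  boat loud: 2
  loud follow: 2
  … (2 more, each ≤ 1)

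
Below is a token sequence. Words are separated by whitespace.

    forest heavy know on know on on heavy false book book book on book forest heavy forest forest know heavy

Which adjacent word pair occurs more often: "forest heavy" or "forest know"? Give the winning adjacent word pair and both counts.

"forest heavy" (2 vs 1)

"forest heavy": 2 occurrences
"forest know": 1 occurrence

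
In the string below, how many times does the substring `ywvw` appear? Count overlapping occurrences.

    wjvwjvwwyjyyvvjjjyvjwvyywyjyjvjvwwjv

Sliding a length-4 window over the 36 characters (33 positions):
  (no match at any position)

0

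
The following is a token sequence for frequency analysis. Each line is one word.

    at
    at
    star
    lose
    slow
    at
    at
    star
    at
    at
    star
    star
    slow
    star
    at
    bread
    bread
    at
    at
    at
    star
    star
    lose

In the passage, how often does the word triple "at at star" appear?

Scanning the 21 overlapping trigram windows for "at at star":
  position 1–3: at at star
  position 6–8: at at star
  position 9–11: at at star
  position 19–21: at at star

4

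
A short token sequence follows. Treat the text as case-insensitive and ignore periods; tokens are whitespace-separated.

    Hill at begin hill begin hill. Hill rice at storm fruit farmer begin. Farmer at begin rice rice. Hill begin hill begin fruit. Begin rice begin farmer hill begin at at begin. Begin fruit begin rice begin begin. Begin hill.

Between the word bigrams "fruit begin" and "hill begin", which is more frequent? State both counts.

"fruit begin": 2 occurrences
"hill begin": 4 occurrences

"hill begin" (4 vs 2)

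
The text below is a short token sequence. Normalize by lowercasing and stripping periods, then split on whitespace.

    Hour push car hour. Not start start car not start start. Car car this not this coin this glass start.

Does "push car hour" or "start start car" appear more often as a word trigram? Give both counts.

"start start car" (2 vs 1)

"push car hour": 1 occurrence
"start start car": 2 occurrences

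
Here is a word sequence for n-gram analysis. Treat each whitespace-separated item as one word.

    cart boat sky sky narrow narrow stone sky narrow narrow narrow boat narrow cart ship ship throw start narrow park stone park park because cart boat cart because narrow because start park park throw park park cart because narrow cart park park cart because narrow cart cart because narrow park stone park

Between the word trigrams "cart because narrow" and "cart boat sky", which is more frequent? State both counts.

"cart because narrow": 4 occurrences
"cart boat sky": 1 occurrence

"cart because narrow" (4 vs 1)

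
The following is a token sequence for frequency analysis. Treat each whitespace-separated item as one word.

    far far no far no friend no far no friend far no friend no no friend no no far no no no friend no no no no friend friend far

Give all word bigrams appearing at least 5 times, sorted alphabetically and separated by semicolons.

far no; no friend; no no

Bigram counts meeting the condition (at least 5 times):
  far no: 5
  no friend: 6
  no no: 7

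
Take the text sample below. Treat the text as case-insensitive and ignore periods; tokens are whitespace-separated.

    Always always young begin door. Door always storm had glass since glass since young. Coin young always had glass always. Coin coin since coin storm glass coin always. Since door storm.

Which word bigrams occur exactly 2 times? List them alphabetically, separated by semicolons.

glass since; had glass

Bigram counts meeting the condition (exactly 2 times):
  glass since: 2
  had glass: 2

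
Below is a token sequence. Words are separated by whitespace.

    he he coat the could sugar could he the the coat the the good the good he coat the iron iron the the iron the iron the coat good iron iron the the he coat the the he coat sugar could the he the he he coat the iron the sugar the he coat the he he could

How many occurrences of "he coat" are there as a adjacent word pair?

Scanning the 57 overlapping bigram windows for "he coat":
  position 2–3: he coat
  position 17–18: he coat
  position 34–35: he coat
  position 38–39: he coat
  position 46–47: he coat
  position 53–54: he coat

6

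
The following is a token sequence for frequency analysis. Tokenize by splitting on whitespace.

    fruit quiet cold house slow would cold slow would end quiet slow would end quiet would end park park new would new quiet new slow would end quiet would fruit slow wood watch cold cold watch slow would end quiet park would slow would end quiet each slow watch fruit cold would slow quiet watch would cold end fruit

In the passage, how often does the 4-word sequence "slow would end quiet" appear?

Scanning the 56 overlapping 4-gram windows for "slow would end quiet":
  position 8–11: slow would end quiet
  position 12–15: slow would end quiet
  position 25–28: slow would end quiet
  position 37–40: slow would end quiet
  position 43–46: slow would end quiet

5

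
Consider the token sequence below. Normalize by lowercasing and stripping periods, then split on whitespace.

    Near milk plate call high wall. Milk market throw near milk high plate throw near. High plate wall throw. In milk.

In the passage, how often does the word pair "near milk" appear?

Scanning the 20 overlapping bigram windows for "near milk":
  position 1–2: near milk
  position 10–11: near milk

2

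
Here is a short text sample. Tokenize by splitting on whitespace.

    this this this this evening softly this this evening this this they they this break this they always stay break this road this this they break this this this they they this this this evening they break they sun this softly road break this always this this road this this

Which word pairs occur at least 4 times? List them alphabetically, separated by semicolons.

Bigram counts meeting the condition (at least 4 times):
  break this: 4
  this they: 4
  this this: 12

break this; this they; this this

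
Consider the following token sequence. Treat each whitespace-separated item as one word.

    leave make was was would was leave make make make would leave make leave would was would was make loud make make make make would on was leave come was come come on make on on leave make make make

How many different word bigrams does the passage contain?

25

40 tokens → 39 bigram windows in total.
Repeated bigrams (each contributes count−1 duplicates):
  make make: 7
  leave make: 4
  would was: 3
  make would: 2
  was leave: 2
  was would: 2
14 duplicate windows → 39 − 14 = 25 distinct.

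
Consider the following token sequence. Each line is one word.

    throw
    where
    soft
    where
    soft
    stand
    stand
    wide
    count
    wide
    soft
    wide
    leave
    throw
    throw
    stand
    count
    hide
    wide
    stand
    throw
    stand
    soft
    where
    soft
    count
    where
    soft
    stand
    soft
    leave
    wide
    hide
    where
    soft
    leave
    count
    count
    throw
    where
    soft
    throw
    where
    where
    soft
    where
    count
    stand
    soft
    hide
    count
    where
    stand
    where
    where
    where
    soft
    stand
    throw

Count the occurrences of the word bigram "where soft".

Scanning the 58 overlapping bigram windows for "where soft":
  position 2–3: where soft
  position 4–5: where soft
  position 24–25: where soft
  position 27–28: where soft
  position 34–35: where soft
  position 40–41: where soft
  position 44–45: where soft
  position 56–57: where soft

8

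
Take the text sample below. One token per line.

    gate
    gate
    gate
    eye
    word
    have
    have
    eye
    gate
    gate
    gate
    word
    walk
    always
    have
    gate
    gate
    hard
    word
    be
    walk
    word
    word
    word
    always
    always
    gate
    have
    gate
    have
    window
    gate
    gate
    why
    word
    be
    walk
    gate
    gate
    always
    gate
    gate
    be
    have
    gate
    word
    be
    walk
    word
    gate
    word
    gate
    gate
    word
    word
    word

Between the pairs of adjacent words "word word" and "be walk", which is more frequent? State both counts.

"word word" (4 vs 3)

"word word": 4 occurrences
"be walk": 3 occurrences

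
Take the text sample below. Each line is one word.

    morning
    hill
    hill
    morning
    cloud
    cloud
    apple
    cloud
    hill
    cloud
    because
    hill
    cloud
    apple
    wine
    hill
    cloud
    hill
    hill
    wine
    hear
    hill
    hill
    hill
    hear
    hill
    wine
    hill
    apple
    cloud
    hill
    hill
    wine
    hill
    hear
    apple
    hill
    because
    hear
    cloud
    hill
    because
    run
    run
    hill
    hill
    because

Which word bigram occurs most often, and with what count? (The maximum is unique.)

"hill hill", 6 times

Bigram frequencies (highest first):
  hill hill: 6
  cloud hill: 4
  hill cloud: 3
  wine hill: 3
  hill wine: 3
  hill because: 3
  … (20 more, each ≤ 2)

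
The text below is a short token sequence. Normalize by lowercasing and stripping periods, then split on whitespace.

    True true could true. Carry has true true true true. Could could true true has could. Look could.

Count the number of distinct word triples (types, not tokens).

14

18 tokens → 16 trigram windows in total.
Repeated trigrams (each contributes count−1 duplicates):
  true true could: 2
  true true true: 2
2 duplicate windows → 16 − 2 = 14 distinct.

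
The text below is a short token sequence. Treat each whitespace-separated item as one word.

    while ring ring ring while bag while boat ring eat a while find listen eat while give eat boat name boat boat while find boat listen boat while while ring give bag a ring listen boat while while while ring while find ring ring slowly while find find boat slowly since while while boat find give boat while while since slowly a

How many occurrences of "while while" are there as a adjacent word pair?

Scanning the 61 overlapping bigram windows for "while while":
  position 28–29: while while
  position 37–38: while while
  position 38–39: while while
  position 52–53: while while
  position 58–59: while while

5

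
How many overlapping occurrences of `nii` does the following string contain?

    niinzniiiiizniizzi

Sliding a length-3 window over the 18 characters (16 positions):
  position 1–3: nii
  position 6–8: nii
  position 13–15: nii

3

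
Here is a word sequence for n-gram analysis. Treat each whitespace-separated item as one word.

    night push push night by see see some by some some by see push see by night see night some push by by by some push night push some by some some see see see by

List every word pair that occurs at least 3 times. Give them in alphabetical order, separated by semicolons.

by some; see see; some by

Bigram counts meeting the condition (at least 3 times):
  by some: 3
  see see: 3
  some by: 3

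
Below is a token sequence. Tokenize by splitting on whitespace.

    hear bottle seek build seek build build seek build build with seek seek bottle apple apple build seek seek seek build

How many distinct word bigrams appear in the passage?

21 tokens → 20 bigram windows in total.
Repeated bigrams (each contributes count−1 duplicates):
  seek build: 4
  build seek: 3
  seek seek: 3
  build build: 2
8 duplicate windows → 20 − 8 = 12 distinct.

12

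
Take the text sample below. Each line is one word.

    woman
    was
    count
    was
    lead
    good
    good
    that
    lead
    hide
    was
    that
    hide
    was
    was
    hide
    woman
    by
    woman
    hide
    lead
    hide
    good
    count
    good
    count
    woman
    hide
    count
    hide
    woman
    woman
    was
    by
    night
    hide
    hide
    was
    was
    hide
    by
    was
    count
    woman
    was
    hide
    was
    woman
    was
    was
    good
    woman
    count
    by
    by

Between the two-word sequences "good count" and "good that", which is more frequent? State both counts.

"good count" (2 vs 1)

"good count": 2 occurrences
"good that": 1 occurrence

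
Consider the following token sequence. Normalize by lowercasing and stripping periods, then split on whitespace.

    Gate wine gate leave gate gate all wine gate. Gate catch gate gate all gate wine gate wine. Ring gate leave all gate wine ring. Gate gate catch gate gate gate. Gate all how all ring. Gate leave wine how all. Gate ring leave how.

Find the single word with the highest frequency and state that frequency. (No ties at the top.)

Unigram frequencies (highest first):
  gate: 20
  wine: 6
  all: 6
  leave: 4
  ring: 4
  how: 3
  … (1 more, each ≤ 2)

"gate", 20 times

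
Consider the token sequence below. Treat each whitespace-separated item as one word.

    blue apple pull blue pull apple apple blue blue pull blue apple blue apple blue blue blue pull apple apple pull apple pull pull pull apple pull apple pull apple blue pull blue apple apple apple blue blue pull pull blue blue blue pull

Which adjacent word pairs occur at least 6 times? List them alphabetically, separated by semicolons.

blue blue; blue pull; pull apple

Bigram counts meeting the condition (at least 6 times):
  blue blue: 6
  blue pull: 6
  pull apple: 6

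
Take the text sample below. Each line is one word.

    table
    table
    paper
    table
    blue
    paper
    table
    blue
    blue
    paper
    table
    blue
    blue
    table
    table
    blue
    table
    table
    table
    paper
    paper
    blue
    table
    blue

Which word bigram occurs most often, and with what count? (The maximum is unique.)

Bigram frequencies (highest first):
  table blue: 5
  table table: 4
  paper table: 3
  blue table: 3
  table paper: 2
  blue paper: 2
  … (3 more, each ≤ 2)

"table blue", 5 times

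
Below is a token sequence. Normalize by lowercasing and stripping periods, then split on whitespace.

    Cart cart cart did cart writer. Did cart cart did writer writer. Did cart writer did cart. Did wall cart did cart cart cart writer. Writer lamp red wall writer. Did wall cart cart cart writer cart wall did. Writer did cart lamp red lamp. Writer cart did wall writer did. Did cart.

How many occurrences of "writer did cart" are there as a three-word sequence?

4

Scanning the 51 overlapping trigram windows for "writer did cart":
  position 6–8: writer did cart
  position 12–14: writer did cart
  position 15–17: writer did cart
  position 40–42: writer did cart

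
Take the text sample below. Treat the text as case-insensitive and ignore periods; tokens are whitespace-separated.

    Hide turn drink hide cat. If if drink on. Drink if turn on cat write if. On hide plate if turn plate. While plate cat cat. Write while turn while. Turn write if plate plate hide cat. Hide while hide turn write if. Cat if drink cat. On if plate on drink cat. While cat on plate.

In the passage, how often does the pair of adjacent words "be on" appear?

0

Scanning the 56 overlapping bigram windows for "be on":
  (none found)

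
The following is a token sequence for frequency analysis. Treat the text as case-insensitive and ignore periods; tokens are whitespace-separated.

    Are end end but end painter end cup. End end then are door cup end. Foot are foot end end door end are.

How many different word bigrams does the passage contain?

23 tokens → 22 bigram windows in total.
Repeated bigrams (each contributes count−1 duplicates):
  end end: 3
  cup end: 2
3 duplicate windows → 22 − 3 = 19 distinct.

19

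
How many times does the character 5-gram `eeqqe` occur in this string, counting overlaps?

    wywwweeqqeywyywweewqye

1

Sliding a length-5 window over the 22 characters (18 positions):
  position 6–10: eeqqe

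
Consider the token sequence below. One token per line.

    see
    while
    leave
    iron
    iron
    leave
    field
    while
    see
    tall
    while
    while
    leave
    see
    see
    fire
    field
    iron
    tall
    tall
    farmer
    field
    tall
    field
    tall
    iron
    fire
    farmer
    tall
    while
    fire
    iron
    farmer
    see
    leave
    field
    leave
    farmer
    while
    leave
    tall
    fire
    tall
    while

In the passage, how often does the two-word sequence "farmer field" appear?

1

Scanning the 43 overlapping bigram windows for "farmer field":
  position 21–22: farmer field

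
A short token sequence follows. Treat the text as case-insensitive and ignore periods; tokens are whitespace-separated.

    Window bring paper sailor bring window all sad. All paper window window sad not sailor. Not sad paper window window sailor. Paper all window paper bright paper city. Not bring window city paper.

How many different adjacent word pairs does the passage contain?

29

33 tokens → 32 bigram windows in total.
Repeated bigrams (each contributes count−1 duplicates):
  bring window: 2
  paper window: 2
  window window: 2
3 duplicate windows → 32 − 3 = 29 distinct.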